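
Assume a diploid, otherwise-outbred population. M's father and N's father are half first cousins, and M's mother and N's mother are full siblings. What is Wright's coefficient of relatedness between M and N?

Independent pedigree routes through distinct common ancestors add.
M and N are related in two ways: half second cousins through their fathers (r = 1/64) and first cousins through their mothers (r = 1/8).
r = 1/64 + 1/8 = 0.140625.

0.140625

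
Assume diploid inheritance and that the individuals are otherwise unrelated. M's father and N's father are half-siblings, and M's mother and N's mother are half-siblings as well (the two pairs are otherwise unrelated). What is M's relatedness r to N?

0.125

With two independent routes of shared ancestry, r is the sum of the two contributions.
M and N are related in two ways: half first cousins through their fathers (r = 1/16) and half first cousins through their mothers (r = 1/16).
r = 1/16 + 1/16 = 0.125.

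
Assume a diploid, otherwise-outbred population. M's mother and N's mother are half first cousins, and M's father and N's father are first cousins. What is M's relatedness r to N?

0.046875

With two independent routes of shared ancestry, r is the sum of the two contributions.
M and N are related in two ways: half second cousins through their mothers (r = 1/64) and second cousins through their fathers (r = 1/32).
r = 1/64 + 1/32 = 3/64 = 0.046875.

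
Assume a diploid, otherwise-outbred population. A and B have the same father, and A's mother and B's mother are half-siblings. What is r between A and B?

With two independent routes of shared ancestry, r is the sum of the two contributions.
A and B are related in two ways: half-sibs through their shared father (r = 1/4) and half first cousins through their mothers (r = 1/16).
r = 1/4 + 1/16 = 5/16 = 0.3125.

0.3125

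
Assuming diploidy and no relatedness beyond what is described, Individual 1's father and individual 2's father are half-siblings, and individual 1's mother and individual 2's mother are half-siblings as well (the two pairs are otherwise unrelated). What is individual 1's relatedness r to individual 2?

Wright's path rule: contributions from independent ancestry routes add.
Individual 1 and individual 2 are related in two ways: half first cousins through their fathers (r = 1/16) and half first cousins through their mothers (r = 1/16).
r = 1/16 + 1/16 = 1/8 = 0.125.

0.125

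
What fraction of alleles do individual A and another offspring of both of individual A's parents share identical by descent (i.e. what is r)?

Each parent–offspring link contributes a factor of 1/2, and independent paths through distinct common ancestors add.
Full sibs share both parents — two paths of length 2: r = 2·(1/2)^2 = 1/2.

0.5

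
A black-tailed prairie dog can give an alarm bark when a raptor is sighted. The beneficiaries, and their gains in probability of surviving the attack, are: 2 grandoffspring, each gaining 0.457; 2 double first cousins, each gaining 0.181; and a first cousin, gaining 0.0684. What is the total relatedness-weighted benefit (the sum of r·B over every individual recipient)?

r to a grandoffspring = 0.25 (two parent–offspring links: r = (1/2)^2 = 1/4).
r to a double first cousin = 1/4 (double first cousins share both grandparent pairs — four paths of length 4: r = 4·(1/2)^4 = 1/4).
r to a first cousin = 1/8 (first cousins share one grandparent pair — two paths of length 4: r = 2·(1/2)^4 = 1/8).
Summing one r·B term per recipient: 2·0.25·0.457 + 2·0.25·0.181 + 1·0.125·0.0684 = 0.32755.

0.32755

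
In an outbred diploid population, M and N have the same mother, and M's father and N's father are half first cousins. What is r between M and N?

0.265625

Independent pedigree routes through distinct common ancestors add.
M and N are related in two ways: half-sibs through their shared mother (r = 1/4) and half second cousins through their fathers (r = 1/64).
r = 1/4 + 1/64 = 17/64 = 0.265625.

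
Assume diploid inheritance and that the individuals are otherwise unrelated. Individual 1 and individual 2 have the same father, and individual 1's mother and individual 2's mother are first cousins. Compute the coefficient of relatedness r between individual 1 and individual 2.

Independent pedigree routes through distinct common ancestors add.
Individual 1 and individual 2 are related in two ways: half-sibs through their shared father (r = 1/4) and second cousins through their mothers (r = 1/32).
r = 1/4 + 1/32 = 0.28125.

0.28125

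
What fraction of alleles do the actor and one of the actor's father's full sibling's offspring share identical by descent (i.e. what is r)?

0.125

Each parent–offspring link contributes a factor of 1/2, and independent paths through distinct common ancestors add.
First cousins share one grandparent pair — two paths of length 4: r = 2·(1/2)^4 = 1/8.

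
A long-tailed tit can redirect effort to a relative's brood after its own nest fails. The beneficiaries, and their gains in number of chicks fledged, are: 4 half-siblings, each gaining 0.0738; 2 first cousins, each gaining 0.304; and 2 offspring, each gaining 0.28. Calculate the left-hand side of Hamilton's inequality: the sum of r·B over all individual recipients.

0.4298

r to a half-sibling = 0.25 (half-sibs share one parent — one path of length 2: r = (1/2)^2 = 1/4).
r to a first cousin = 1/8 (first cousins share one grandparent pair — two paths of length 4: r = 2·(1/2)^4 = 1/8).
r to an offspring = 1/2 (one parent–offspring link: r = (1/2)^1 = 1/2).
Summing one r·B term per recipient: 4·0.25·0.0738 + 2·0.125·0.304 + 2·0.5·0.28 = 0.4298.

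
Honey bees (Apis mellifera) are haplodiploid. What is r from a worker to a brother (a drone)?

0.25

Her haploid brother carries none of their father's genes and a random half of their mother's genome; that half matches the maternal half of her own genome with probability 1/2: r = 1/2 · 1/2 = 1/4.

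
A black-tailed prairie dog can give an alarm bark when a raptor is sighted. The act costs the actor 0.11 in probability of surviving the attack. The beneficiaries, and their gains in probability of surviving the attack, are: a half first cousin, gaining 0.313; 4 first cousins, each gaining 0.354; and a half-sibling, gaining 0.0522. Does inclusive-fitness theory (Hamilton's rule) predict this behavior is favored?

Hamilton's rule: the trait is favored when the sum of r·B over every recipient exceeds the actor's cost C.
r to a half first cousin = 0.0625 (half first cousins share one grandparent — one path of length 4: r = (1/2)^4 = 1/16).
r to a first cousin = 0.125 (first cousins share one grandparent pair — two paths of length 4: r = 2·(1/2)^4 = 1/8).
r to a half-sibling = 1/4 (half-sibs share one parent — one path of length 2: r = (1/2)^2 = 1/4).
Summing one r·B term per recipient: 1·0.0625·0.313 + 4·0.125·0.354 + 1·0.25·0.0522 = 0.2096125.
0.2096125 > 0.11: the indirect benefit exceeds the cost.

Yes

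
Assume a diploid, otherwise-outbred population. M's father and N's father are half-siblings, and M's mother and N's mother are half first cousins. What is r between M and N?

0.078125

With two independent routes of shared ancestry, r is the sum of the two contributions.
M and N are related in two ways: half first cousins through their fathers (r = 1/16) and half second cousins through their mothers (r = 1/64).
r = 1/16 + 1/64 = 5/64 = 0.078125.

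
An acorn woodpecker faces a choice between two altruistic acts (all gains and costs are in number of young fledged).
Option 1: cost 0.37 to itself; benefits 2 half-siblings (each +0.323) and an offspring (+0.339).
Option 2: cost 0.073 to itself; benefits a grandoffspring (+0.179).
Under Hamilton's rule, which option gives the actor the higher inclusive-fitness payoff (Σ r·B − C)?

Option 2

Option 1: r to a half-sibling = 0.25.
Option 1: r to an offspring = 0.5.
Option 1: Σ r·B − C = (2·0.25·0.323 + 1·0.5·0.339) − 0.37 = -0.039.
Option 2: r to a grandoffspring = 0.25.
Option 2: Σ r·B − C = (1·0.25·0.179) − 0.073 = -0.02825.
Option 2 has the higher net inclusive-fitness payoff.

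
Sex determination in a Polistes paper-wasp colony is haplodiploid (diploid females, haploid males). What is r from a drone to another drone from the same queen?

0.5

Haploid brothers each carry a random half of the queen's diploid genome, so on average they share half: r = 1/2.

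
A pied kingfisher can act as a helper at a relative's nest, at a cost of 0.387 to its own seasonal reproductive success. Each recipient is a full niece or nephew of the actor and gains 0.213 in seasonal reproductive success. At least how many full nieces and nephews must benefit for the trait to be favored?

r to a full niece or nephew = 0.25 (full aunt/uncle↔niece/nephew: two paths of length 3 through the shared grandparent pair: r = 2·(1/2)^3 = 1/4).
Hamilton's rule: n·r·B > C  ⇒  n > C/(r·B) = 0.387/(0.25·0.213) = 7.268.
The smallest integer exceeding 7.268 is 8.

8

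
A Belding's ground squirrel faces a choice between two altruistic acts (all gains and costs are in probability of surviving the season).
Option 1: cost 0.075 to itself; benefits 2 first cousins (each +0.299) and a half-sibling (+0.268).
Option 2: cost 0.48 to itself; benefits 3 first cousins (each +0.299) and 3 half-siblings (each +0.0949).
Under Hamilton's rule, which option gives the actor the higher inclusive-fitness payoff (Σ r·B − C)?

Option 1: r to a first cousin = 0.125.
Option 1: r to a half-sibling = 0.25.
Option 1: Σ r·B − C = (2·0.125·0.299 + 1·0.25·0.268) − 0.075 = 0.06675.
Option 2: r to a first cousin = 0.125.
Option 2: r to a half-sibling = 0.25.
Option 2: Σ r·B − C = (3·0.125·0.299 + 3·0.25·0.0949) − 0.48 = -0.2967.
Option 1 has the higher net inclusive-fitness payoff.

Option 1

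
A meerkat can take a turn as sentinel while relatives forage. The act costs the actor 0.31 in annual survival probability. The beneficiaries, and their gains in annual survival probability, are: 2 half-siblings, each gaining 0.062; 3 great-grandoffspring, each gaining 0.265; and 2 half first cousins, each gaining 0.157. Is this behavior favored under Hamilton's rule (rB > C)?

No

Hamilton's rule: the trait is favored when the sum of r·B over every recipient exceeds the actor's cost C.
r to a half-sibling = 0.25 (half-sibs share one parent — one path of length 2: r = (1/2)^2 = 1/4).
r to a great-grandoffspring = 1/8 (three parent–offspring links: r = (1/2)^3 = 1/8).
r to a half first cousin = 1/16 (half first cousins share one grandparent — one path of length 4: r = (1/2)^4 = 1/16).
Summing one r·B term per recipient: 2·0.25·0.062 + 3·0.125·0.265 + 2·0.0625·0.157 = 0.15.
0.15 < 0.31: the indirect benefit is less than the cost.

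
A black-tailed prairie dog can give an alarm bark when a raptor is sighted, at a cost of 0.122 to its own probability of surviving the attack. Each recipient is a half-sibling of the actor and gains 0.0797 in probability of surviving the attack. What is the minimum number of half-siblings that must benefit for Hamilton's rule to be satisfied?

r to a half-sibling = 1/4 (half-sibs share one parent — one path of length 2: r = (1/2)^2 = 1/4).
Hamilton's rule: n·r·B > C  ⇒  n > C/(r·B) = 0.122/(0.25·0.0797) = 6.123.
The smallest integer exceeding 6.123 is 7.

7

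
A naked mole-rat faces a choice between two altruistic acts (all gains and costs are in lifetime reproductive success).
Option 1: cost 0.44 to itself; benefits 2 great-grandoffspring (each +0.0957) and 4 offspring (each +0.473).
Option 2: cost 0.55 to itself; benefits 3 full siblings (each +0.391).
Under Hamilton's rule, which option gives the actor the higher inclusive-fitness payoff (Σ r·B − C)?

Option 1: r to a great-grandoffspring = 0.125.
Option 1: r to an offspring = 0.5.
Option 1: Σ r·B − C = (2·0.125·0.0957 + 4·0.5·0.473) − 0.44 = 0.529925.
Option 2: r to a full sibling = 0.5.
Option 2: Σ r·B − C = (3·0.5·0.391) − 0.55 = 0.0365.
Option 1 has the higher net inclusive-fitness payoff.

Option 1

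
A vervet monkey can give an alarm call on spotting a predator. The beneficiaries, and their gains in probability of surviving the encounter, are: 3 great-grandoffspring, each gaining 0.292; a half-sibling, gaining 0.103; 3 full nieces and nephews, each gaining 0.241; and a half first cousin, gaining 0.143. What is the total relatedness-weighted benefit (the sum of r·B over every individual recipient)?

r to a great-grandoffspring = 1/8 (three parent–offspring links: r = (1/2)^3 = 1/8).
r to a half-sibling = 0.25 (half-sibs share one parent — one path of length 2: r = (1/2)^2 = 1/4).
r to a full niece or nephew = 0.25 (full aunt/uncle↔niece/nephew: two paths of length 3 through the shared grandparent pair: r = 2·(1/2)^3 = 1/4).
r to a half first cousin = 1/16 (half first cousins share one grandparent — one path of length 4: r = (1/2)^4 = 1/16).
Summing one r·B term per recipient: 3·0.125·0.292 + 1·0.25·0.103 + 3·0.25·0.241 + 1·0.0625·0.143 = 0.3249375.

0.3249375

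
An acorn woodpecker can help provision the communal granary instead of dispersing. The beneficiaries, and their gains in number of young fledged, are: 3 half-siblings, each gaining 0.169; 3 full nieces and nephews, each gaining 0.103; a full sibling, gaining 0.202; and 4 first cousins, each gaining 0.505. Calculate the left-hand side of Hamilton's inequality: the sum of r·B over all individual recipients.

r to a half-sibling = 0.25 (half-sibs share one parent — one path of length 2: r = (1/2)^2 = 1/4).
r to a full niece or nephew = 1/4 (full aunt/uncle↔niece/nephew: two paths of length 3 through the shared grandparent pair: r = 2·(1/2)^3 = 1/4).
r to a full sibling = 1/2 (full sibs share both parents — two paths of length 2: r = 2·(1/2)^2 = 1/2).
r to a first cousin = 0.125 (first cousins share one grandparent pair — two paths of length 4: r = 2·(1/2)^4 = 1/8).
Summing one r·B term per recipient: 3·0.25·0.169 + 3·0.25·0.103 + 1·0.5·0.202 + 4·0.125·0.505 = 0.5575.

0.5575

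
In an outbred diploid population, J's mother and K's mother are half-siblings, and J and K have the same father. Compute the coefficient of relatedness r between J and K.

Independent pedigree routes through distinct common ancestors add.
J and K are related in two ways: half first cousins through their mothers (r = 1/16) and half-sibs through their shared father (r = 1/4).
r = 1/16 + 1/4 = 0.3125.

0.3125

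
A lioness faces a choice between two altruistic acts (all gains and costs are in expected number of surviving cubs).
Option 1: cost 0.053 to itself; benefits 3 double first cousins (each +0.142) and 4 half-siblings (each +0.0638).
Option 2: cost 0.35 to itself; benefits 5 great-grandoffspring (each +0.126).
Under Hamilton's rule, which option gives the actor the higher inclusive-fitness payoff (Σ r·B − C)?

Option 1

Option 1: r to a double first cousin = 0.25.
Option 1: r to a half-sibling = 0.25.
Option 1: Σ r·B − C = (3·0.25·0.142 + 4·0.25·0.0638) − 0.053 = 0.1173.
Option 2: r to a great-grandoffspring = 0.125.
Option 2: Σ r·B − C = (5·0.125·0.126) − 0.35 = -0.27125.
Option 1 has the higher net inclusive-fitness payoff.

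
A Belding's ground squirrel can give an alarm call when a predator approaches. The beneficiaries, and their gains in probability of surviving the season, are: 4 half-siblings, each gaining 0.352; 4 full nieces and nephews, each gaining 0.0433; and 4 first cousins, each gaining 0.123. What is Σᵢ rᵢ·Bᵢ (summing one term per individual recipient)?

0.4568

r to a half-sibling = 1/4 (half-sibs share one parent — one path of length 2: r = (1/2)^2 = 1/4).
r to a full niece or nephew = 1/4 (full aunt/uncle↔niece/nephew: two paths of length 3 through the shared grandparent pair: r = 2·(1/2)^3 = 1/4).
r to a first cousin = 1/8 (first cousins share one grandparent pair — two paths of length 4: r = 2·(1/2)^4 = 1/8).
Summing one r·B term per recipient: 4·0.25·0.352 + 4·0.25·0.0433 + 4·0.125·0.123 = 0.4568.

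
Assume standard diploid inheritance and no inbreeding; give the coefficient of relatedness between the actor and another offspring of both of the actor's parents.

0.5

Each parent–offspring link contributes a factor of 1/2, and independent paths through distinct common ancestors add.
Full sibs share both parents — two paths of length 2: r = 2·(1/2)^2 = 1/2.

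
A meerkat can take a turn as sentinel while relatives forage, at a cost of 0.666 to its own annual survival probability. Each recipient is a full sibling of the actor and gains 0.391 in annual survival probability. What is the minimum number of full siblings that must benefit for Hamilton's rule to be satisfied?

r to a full sibling = 1/2 (full sibs share both parents — two paths of length 2: r = 2·(1/2)^2 = 1/2).
Hamilton's rule: n·r·B > C  ⇒  n > C/(r·B) = 0.666/(0.5·0.391) = 3.407.
The smallest integer exceeding 3.407 is 4.

4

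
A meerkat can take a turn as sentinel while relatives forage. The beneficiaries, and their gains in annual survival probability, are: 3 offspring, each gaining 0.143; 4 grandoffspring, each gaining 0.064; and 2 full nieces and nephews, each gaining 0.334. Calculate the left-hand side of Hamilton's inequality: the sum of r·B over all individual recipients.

r to an offspring = 1/2 (one parent–offspring link: r = (1/2)^1 = 1/2).
r to a grandoffspring = 0.25 (two parent–offspring links: r = (1/2)^2 = 1/4).
r to a full niece or nephew = 1/4 (full aunt/uncle↔niece/nephew: two paths of length 3 through the shared grandparent pair: r = 2·(1/2)^3 = 1/4).
Summing one r·B term per recipient: 3·0.5·0.143 + 4·0.25·0.064 + 2·0.25·0.334 = 0.4455.

0.4455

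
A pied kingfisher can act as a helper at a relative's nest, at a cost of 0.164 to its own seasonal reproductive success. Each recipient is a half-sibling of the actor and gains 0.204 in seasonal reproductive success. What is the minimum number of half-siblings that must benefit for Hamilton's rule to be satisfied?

4

r to a half-sibling = 1/4 (half-sibs share one parent — one path of length 2: r = (1/2)^2 = 1/4).
Hamilton's rule: n·r·B > C  ⇒  n > C/(r·B) = 0.164/(0.25·0.204) = 3.216.
The smallest integer exceeding 3.216 is 4.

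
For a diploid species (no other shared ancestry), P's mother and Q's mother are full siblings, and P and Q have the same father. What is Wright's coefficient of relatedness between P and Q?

Independent pedigree routes through distinct common ancestors add.
P and Q are related in two ways: first cousins through their mothers (r = 1/8) and half-sibs through their shared father (r = 1/4).
r = 1/8 + 1/4 = 0.375.

0.375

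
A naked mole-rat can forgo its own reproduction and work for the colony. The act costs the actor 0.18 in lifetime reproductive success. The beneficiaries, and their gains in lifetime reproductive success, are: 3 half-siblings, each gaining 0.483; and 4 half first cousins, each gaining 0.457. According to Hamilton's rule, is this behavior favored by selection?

Yes

Hamilton's rule: the trait is favored when the sum of r·B over every recipient exceeds the actor's cost C.
r to a half-sibling = 1/4 (half-sibs share one parent — one path of length 2: r = (1/2)^2 = 1/4).
r to a half first cousin = 0.0625 (half first cousins share one grandparent — one path of length 4: r = (1/2)^4 = 1/16).
Summing one r·B term per recipient: 3·0.25·0.483 + 4·0.0625·0.457 = 0.4765.
0.4765 > 0.18: the indirect benefit exceeds the cost.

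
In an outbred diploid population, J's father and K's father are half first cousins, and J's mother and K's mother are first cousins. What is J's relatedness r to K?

Wright's path rule: contributions from independent ancestry routes add.
J and K are related in two ways: half second cousins through their fathers (r = 1/64) and second cousins through their mothers (r = 1/32).
r = 1/64 + 1/32 = 0.046875.

0.046875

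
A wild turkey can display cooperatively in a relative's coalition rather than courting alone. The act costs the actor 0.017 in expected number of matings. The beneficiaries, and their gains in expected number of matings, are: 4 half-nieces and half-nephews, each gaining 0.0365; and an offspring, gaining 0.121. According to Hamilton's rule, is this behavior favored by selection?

Yes

Hamilton's rule: the trait is favored when the sum of r·B over every recipient exceeds the actor's cost C.
r to a half-niece or half-nephew = 1/8 (half-aunt/uncle↔niece/nephew: one path of length 3: r = (1/2)^3 = 1/8).
r to an offspring = 0.5 (one parent–offspring link: r = (1/2)^1 = 1/2).
Summing one r·B term per recipient: 4·0.125·0.0365 + 1·0.5·0.121 = 0.07875.
0.07875 > 0.017: the indirect benefit exceeds the cost.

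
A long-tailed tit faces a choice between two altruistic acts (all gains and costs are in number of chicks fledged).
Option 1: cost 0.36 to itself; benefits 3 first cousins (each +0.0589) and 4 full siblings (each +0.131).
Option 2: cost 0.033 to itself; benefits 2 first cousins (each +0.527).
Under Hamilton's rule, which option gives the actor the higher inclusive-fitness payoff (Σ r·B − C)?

Option 1: r to a first cousin = 0.125.
Option 1: r to a full sibling = 0.5.
Option 1: Σ r·B − C = (3·0.125·0.0589 + 4·0.5·0.131) − 0.36 = -0.0759125.
Option 2: r to a first cousin = 0.125.
Option 2: Σ r·B − C = (2·0.125·0.527) − 0.033 = 0.09875.
Option 2 has the higher net inclusive-fitness payoff.

Option 2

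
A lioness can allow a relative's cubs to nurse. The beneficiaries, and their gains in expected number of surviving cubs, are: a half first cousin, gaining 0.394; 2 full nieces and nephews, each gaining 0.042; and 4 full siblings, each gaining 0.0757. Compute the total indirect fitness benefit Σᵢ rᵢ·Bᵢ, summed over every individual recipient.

r to a half first cousin = 0.0625 (half first cousins share one grandparent — one path of length 4: r = (1/2)^4 = 1/16).
r to a full niece or nephew = 0.25 (full aunt/uncle↔niece/nephew: two paths of length 3 through the shared grandparent pair: r = 2·(1/2)^3 = 1/4).
r to a full sibling = 1/2 (full sibs share both parents — two paths of length 2: r = 2·(1/2)^2 = 1/2).
Summing one r·B term per recipient: 1·0.0625·0.394 + 2·0.25·0.042 + 4·0.5·0.0757 = 0.197025.

0.197025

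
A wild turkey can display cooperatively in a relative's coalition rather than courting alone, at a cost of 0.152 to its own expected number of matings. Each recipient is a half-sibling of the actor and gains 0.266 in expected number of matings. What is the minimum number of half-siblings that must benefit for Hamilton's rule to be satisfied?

r to a half-sibling = 1/4 (half-sibs share one parent — one path of length 2: r = (1/2)^2 = 1/4).
Hamilton's rule: n·r·B > C  ⇒  n > C/(r·B) = 0.152/(0.25·0.266) = 2.286.
The smallest integer exceeding 2.286 is 3.

3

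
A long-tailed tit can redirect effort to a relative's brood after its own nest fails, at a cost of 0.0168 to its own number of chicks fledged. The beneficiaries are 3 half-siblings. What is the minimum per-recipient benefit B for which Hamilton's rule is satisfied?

0.0224

r to a half-sibling = 1/4 (half-sibs share one parent — one path of length 2: r = (1/2)^2 = 1/4).
Hamilton's rule with n recipients of equal r: n·r·B > C, so B > C/(n·r) = 0.0168/(3·0.25) = 0.0224.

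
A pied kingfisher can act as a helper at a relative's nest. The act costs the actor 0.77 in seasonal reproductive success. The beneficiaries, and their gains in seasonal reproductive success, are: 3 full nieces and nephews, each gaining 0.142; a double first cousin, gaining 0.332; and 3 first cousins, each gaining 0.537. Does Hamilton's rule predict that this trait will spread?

Hamilton's rule: the trait is favored when the sum of r·B over every recipient exceeds the actor's cost C.
r to a full niece or nephew = 1/4 (full aunt/uncle↔niece/nephew: two paths of length 3 through the shared grandparent pair: r = 2·(1/2)^3 = 1/4).
r to a double first cousin = 0.25 (double first cousins share both grandparent pairs — four paths of length 4: r = 4·(1/2)^4 = 1/4).
r to a first cousin = 0.125 (first cousins share one grandparent pair — two paths of length 4: r = 2·(1/2)^4 = 1/8).
Summing one r·B term per recipient: 3·0.25·0.142 + 1·0.25·0.332 + 3·0.125·0.537 = 0.390875.
0.390875 < 0.77: the indirect benefit is less than the cost.

No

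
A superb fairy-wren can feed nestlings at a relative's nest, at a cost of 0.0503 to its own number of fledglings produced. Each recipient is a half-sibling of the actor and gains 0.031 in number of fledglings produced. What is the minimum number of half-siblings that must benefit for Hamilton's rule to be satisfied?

r to a half-sibling = 1/4 (half-sibs share one parent — one path of length 2: r = (1/2)^2 = 1/4).
Hamilton's rule: n·r·B > C  ⇒  n > C/(r·B) = 0.0503/(0.25·0.031) = 6.49.
The smallest integer exceeding 6.49 is 7.

7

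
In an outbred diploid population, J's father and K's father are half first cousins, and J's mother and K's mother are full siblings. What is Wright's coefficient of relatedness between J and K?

Independent pedigree routes through distinct common ancestors add.
J and K are related in two ways: half second cousins through their fathers (r = 1/64) and first cousins through their mothers (r = 1/8).
r = 1/64 + 1/8 = 9/64 = 0.140625.

0.140625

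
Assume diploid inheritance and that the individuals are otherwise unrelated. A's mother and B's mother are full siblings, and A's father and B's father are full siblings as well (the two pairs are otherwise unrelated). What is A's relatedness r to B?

Independent pedigree routes through distinct common ancestors add.
A and B are related in two ways: first cousins through their mothers (r = 1/8) and first cousins through their fathers (r = 1/8) — i.e. double first cousins.
r = 1/8 + 1/8 = 1/4 = 0.25.

0.25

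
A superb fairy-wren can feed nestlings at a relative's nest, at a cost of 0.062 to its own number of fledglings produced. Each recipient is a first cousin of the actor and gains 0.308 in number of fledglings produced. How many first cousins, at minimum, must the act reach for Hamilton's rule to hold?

2

r to a first cousin = 1/8 (first cousins share one grandparent pair — two paths of length 4: r = 2·(1/2)^4 = 1/8).
Hamilton's rule: n·r·B > C  ⇒  n > C/(r·B) = 0.062/(0.125·0.308) = 1.61.
The smallest integer exceeding 1.61 is 2.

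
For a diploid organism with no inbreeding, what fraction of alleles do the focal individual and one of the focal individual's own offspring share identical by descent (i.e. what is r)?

Each parent–offspring link contributes a factor of 1/2, and independent paths through distinct common ancestors add.
One parent–offspring link: r = (1/2)^1 = 1/2.

0.5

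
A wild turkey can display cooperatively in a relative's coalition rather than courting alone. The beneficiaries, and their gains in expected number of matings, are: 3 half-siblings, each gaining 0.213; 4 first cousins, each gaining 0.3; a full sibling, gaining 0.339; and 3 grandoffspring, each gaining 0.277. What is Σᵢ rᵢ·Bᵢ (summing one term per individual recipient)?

r to a half-sibling = 0.25 (half-sibs share one parent — one path of length 2: r = (1/2)^2 = 1/4).
r to a first cousin = 0.125 (first cousins share one grandparent pair — two paths of length 4: r = 2·(1/2)^4 = 1/8).
r to a full sibling = 0.5 (full sibs share both parents — two paths of length 2: r = 2·(1/2)^2 = 1/2).
r to a grandoffspring = 1/4 (two parent–offspring links: r = (1/2)^2 = 1/4).
Summing one r·B term per recipient: 3·0.25·0.213 + 4·0.125·0.3 + 1·0.5·0.339 + 3·0.25·0.277 = 0.687.

0.687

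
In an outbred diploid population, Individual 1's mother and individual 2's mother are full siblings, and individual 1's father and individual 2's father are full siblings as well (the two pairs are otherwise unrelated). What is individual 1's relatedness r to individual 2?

0.25

Independent pedigree routes through distinct common ancestors add.
Individual 1 and individual 2 are related in two ways: first cousins through their mothers (r = 1/8) and first cousins through their fathers (r = 1/8) — i.e. double first cousins.
r = 1/8 + 1/8 = 0.25.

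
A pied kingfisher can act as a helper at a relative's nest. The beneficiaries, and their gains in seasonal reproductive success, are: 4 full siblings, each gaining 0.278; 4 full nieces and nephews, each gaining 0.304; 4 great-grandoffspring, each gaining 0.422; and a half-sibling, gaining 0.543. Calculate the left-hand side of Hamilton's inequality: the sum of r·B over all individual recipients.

r to a full sibling = 1/2 (full sibs share both parents — two paths of length 2: r = 2·(1/2)^2 = 1/2).
r to a full niece or nephew = 0.25 (full aunt/uncle↔niece/nephew: two paths of length 3 through the shared grandparent pair: r = 2·(1/2)^3 = 1/4).
r to a great-grandoffspring = 1/8 (three parent–offspring links: r = (1/2)^3 = 1/8).
r to a half-sibling = 1/4 (half-sibs share one parent — one path of length 2: r = (1/2)^2 = 1/4).
Summing one r·B term per recipient: 4·0.5·0.278 + 4·0.25·0.304 + 4·0.125·0.422 + 1·0.25·0.543 = 1.20675.

1.20675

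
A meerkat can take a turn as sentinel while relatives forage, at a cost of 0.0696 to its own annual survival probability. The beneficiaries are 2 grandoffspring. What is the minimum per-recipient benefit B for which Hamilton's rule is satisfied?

0.1392

r to a grandoffspring = 0.25 (two parent–offspring links: r = (1/2)^2 = 1/4).
Hamilton's rule with n recipients of equal r: n·r·B > C, so B > C/(n·r) = 0.0696/(2·0.25) = 0.1392.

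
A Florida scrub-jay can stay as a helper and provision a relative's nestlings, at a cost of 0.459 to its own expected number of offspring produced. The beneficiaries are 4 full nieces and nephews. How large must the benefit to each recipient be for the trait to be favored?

0.459

r to a full niece or nephew = 0.25 (full aunt/uncle↔niece/nephew: two paths of length 3 through the shared grandparent pair: r = 2·(1/2)^3 = 1/4).
Hamilton's rule with n recipients of equal r: n·r·B > C, so B > C/(n·r) = 0.459/(4·0.25) = 0.459.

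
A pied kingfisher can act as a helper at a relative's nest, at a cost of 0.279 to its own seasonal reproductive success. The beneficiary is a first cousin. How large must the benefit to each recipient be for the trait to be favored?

2.232

r to a first cousin = 0.125 (first cousins share one grandparent pair — two paths of length 4: r = 2·(1/2)^4 = 1/8).
Hamilton's rule with n recipients of equal r: n·r·B > C, so B > C/(n·r) = 0.279/(1·0.125) = 2.232.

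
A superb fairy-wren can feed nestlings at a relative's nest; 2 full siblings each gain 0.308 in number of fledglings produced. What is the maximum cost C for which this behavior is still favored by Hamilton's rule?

r to a full sibling = 0.5 (full sibs share both parents — two paths of length 2: r = 2·(1/2)^2 = 1/2).
Hamilton's rule: n·r·B > C, so the trait is favored while C < n·r·B = 2·0.5·0.308 = 0.308.

0.308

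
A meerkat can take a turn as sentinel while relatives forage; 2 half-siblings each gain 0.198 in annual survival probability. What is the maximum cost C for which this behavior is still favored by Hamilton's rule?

0.099

r to a half-sibling = 0.25 (half-sibs share one parent — one path of length 2: r = (1/2)^2 = 1/4).
Hamilton's rule: n·r·B > C, so the trait is favored while C < n·r·B = 2·0.25·0.198 = 0.099.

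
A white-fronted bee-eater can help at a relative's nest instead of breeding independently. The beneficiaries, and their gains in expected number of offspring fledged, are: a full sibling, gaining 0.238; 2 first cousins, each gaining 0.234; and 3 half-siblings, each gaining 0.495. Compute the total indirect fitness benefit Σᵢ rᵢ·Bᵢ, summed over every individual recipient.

0.54875

r to a full sibling = 1/2 (full sibs share both parents — two paths of length 2: r = 2·(1/2)^2 = 1/2).
r to a first cousin = 0.125 (first cousins share one grandparent pair — two paths of length 4: r = 2·(1/2)^4 = 1/8).
r to a half-sibling = 0.25 (half-sibs share one parent — one path of length 2: r = (1/2)^2 = 1/4).
Summing one r·B term per recipient: 1·0.5·0.238 + 2·0.125·0.234 + 3·0.25·0.495 = 0.54875.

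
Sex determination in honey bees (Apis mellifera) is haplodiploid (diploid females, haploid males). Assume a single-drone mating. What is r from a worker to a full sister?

Haplodiploid full sisters inherit their father's entire haploid genome identically (contributing 1/2) and on average half of their mother's contribution (1/2 · 1/2 = 1/4); r = 1/2 + 1/4 = 3/4.

0.75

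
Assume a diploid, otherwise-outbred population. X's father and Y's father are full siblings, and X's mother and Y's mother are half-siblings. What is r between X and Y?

0.1875

Independent pedigree routes through distinct common ancestors add.
X and Y are related in two ways: first cousins through their fathers (r = 1/8) and half first cousins through their mothers (r = 1/16).
r = 1/8 + 1/16 = 0.1875.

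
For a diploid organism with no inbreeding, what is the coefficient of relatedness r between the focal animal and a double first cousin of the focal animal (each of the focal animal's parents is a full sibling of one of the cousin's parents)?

Each parent–offspring link contributes a factor of 1/2, and independent paths through distinct common ancestors add.
Double first cousins share both grandparent pairs — four paths of length 4: r = 4·(1/2)^4 = 1/4.

0.25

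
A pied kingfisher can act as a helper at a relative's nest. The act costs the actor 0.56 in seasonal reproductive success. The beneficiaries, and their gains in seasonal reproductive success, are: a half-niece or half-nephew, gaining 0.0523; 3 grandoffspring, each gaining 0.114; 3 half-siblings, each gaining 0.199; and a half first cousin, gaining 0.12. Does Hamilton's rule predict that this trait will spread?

No

Hamilton's rule: the trait is favored when the sum of r·B over every recipient exceeds the actor's cost C.
r to a half-niece or half-nephew = 0.125 (half-aunt/uncle↔niece/nephew: one path of length 3: r = (1/2)^3 = 1/8).
r to a grandoffspring = 1/4 (two parent–offspring links: r = (1/2)^2 = 1/4).
r to a half-sibling = 0.25 (half-sibs share one parent — one path of length 2: r = (1/2)^2 = 1/4).
r to a half first cousin = 1/16 (half first cousins share one grandparent — one path of length 4: r = (1/2)^4 = 1/16).
Summing one r·B term per recipient: 1·0.125·0.0523 + 3·0.25·0.114 + 3·0.25·0.199 + 1·0.0625·0.12 = 0.2487875.
0.2487875 < 0.56: the indirect benefit is less than the cost.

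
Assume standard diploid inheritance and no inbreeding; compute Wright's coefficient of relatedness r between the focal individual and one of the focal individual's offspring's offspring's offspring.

Each parent–offspring link contributes a factor of 1/2, and independent paths through distinct common ancestors add.
Three parent–offspring links: r = (1/2)^3 = 1/8.

0.125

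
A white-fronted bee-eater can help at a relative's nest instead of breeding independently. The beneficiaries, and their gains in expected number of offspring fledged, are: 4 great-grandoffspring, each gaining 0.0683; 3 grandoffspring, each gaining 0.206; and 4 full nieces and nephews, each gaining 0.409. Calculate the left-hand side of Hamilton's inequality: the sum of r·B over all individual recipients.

r to a great-grandoffspring = 0.125 (three parent–offspring links: r = (1/2)^3 = 1/8).
r to a grandoffspring = 1/4 (two parent–offspring links: r = (1/2)^2 = 1/4).
r to a full niece or nephew = 1/4 (full aunt/uncle↔niece/nephew: two paths of length 3 through the shared grandparent pair: r = 2·(1/2)^3 = 1/4).
Summing one r·B term per recipient: 4·0.125·0.0683 + 3·0.25·0.206 + 4·0.25·0.409 = 0.59765.

0.59765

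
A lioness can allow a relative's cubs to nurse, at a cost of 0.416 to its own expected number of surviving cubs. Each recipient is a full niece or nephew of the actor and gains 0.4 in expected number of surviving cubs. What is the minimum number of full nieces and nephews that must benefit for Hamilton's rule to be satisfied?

r to a full niece or nephew = 0.25 (full aunt/uncle↔niece/nephew: two paths of length 3 through the shared grandparent pair: r = 2·(1/2)^3 = 1/4).
Hamilton's rule: n·r·B > C  ⇒  n > C/(r·B) = 0.416/(0.25·0.4) = 4.16.
The smallest integer exceeding 4.16 is 5.

5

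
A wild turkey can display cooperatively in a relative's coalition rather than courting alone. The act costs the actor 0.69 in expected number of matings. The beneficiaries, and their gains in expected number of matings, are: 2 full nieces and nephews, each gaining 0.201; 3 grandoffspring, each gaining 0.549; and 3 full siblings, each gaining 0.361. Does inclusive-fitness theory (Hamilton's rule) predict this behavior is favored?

Hamilton's rule: the trait is favored when the sum of r·B over every recipient exceeds the actor's cost C.
r to a full niece or nephew = 1/4 (full aunt/uncle↔niece/nephew: two paths of length 3 through the shared grandparent pair: r = 2·(1/2)^3 = 1/4).
r to a grandoffspring = 1/4 (two parent–offspring links: r = (1/2)^2 = 1/4).
r to a full sibling = 1/2 (full sibs share both parents — two paths of length 2: r = 2·(1/2)^2 = 1/2).
Summing one r·B term per recipient: 2·0.25·0.201 + 3·0.25·0.549 + 3·0.5·0.361 = 1.05375.
1.05375 > 0.69: the indirect benefit exceeds the cost.

Yes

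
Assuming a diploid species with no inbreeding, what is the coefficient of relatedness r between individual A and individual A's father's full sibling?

Each parent–offspring link contributes a factor of 1/2, and independent paths through distinct common ancestors add.
Full aunt/uncle↔niece/nephew: two paths of length 3 through the shared grandparent pair: r = 2·(1/2)^3 = 1/4.

0.25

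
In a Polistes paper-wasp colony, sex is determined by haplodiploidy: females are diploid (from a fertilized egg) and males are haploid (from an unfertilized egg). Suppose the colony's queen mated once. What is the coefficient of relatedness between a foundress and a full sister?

Haplodiploid full sisters inherit their father's entire haploid genome identically (contributing 1/2) and on average half of their mother's contribution (1/2 · 1/2 = 1/4); r = 1/2 + 1/4 = 3/4.

0.75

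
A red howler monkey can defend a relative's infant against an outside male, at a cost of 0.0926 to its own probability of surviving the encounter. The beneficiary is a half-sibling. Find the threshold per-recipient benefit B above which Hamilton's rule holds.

0.3704

r to a half-sibling = 0.25 (half-sibs share one parent — one path of length 2: r = (1/2)^2 = 1/4).
Hamilton's rule with n recipients of equal r: n·r·B > C, so B > C/(n·r) = 0.0926/(1·0.25) = 0.3704.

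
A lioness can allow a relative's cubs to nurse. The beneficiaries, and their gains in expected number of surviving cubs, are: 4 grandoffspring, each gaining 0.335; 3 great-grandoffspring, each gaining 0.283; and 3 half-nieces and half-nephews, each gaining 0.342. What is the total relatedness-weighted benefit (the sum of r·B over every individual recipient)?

r to a grandoffspring = 0.25 (two parent–offspring links: r = (1/2)^2 = 1/4).
r to a great-grandoffspring = 0.125 (three parent–offspring links: r = (1/2)^3 = 1/8).
r to a half-niece or half-nephew = 0.125 (half-aunt/uncle↔niece/nephew: one path of length 3: r = (1/2)^3 = 1/8).
Summing one r·B term per recipient: 4·0.25·0.335 + 3·0.125·0.283 + 3·0.125·0.342 = 0.569375.

0.569375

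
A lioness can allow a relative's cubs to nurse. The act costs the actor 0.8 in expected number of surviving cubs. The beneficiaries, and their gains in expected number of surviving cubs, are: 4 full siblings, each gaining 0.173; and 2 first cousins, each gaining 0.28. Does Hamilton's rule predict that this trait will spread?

No

Hamilton's rule: the trait is favored when the sum of r·B over every recipient exceeds the actor's cost C.
r to a full sibling = 0.5 (full sibs share both parents — two paths of length 2: r = 2·(1/2)^2 = 1/2).
r to a first cousin = 0.125 (first cousins share one grandparent pair — two paths of length 4: r = 2·(1/2)^4 = 1/8).
Summing one r·B term per recipient: 4·0.5·0.173 + 2·0.125·0.28 = 0.416.
0.416 < 0.8: the indirect benefit is less than the cost.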